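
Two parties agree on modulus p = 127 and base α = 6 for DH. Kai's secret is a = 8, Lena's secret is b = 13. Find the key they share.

Lena sends B = α^b mod p = 6^13 mod 127.
6^1 ≡ 6 (mod 127)
6^2 = (6^1)^2 ≡ 6^2 = 36 ≡ 36 (mod 127)
6^4 = (6^2)^2 ≡ 36^2 = 1296 ≡ 26 (mod 127)
6^8 = (6^4)^2 ≡ 26^2 = 676 ≡ 41 (mod 127)
6^13 = 6^8 · 6^4 · 6^1 ≡ 41 · 26 · 6 ≡ 46 (mod 127).
So B = 46. Kai then computes K = B^a mod p = 46^8 mod 127.
46^1 ≡ 46 (mod 127)
46^2 = (46^1)^2 ≡ 46^2 = 2116 ≡ 84 (mod 127)
46^4 = (46^2)^2 ≡ 84^2 = 7056 ≡ 71 (mod 127)
46^8 = (46^4)^2 ≡ 71^2 = 5041 ≡ 88 (mod 127)

88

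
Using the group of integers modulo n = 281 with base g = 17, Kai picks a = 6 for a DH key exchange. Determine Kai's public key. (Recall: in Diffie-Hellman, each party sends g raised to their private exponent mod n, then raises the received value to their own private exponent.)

231

Public value = 17^{6} \pmod{281}.
17^1 ≡ 17 (mod 281)
17^2 = (17^1)^2 ≡ 17^2 = 289 ≡ 8 (mod 281)
17^4 = (17^2)^2 ≡ 8^2 = 64 ≡ 64 (mod 281)
17^6 = 17^4 · 17^2 ≡ 64 · 8 ≡ 231 (mod 281).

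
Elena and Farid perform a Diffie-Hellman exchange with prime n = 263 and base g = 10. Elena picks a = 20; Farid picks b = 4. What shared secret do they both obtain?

46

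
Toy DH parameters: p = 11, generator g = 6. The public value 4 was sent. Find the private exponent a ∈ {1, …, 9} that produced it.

Try successive powers of 6 modulo 11:
6^1 ≡ 6
6^2 ≡ 3
6^3 ≡ 7
6^4 ≡ 9
6^5 ≡ 10
6^6 ≡ 5
6^7 ≡ 8
6^8 ≡ 4
Found: a = 8.

8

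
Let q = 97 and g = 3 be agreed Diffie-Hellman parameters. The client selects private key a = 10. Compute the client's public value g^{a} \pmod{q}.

Public value = 3^{10} \pmod{97}.
3^1 ≡ 3 (mod 97)
3^2 = (3^1)^2 ≡ 3^2 = 9 ≡ 9 (mod 97)
3^4 = (3^2)^2 ≡ 9^2 = 81 ≡ 81 (mod 97)
3^8 = (3^4)^2 ≡ 81^2 = 6561 ≡ 62 (mod 97)
3^10 = 3^8 · 3^2 ≡ 62 · 9 ≡ 73 (mod 97).

73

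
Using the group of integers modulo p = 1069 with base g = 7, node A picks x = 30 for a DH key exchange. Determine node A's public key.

Public value = 7^30 mod 1069.
7^1 ≡ 7 (mod 1069)
7^2 = (7^1)^2 ≡ 7^2 = 49 ≡ 49 (mod 1069)
7^4 = (7^2)^2 ≡ 49^2 = 2401 ≡ 263 (mod 1069)
7^8 = (7^4)^2 ≡ 263^2 = 69169 ≡ 753 (mod 1069)
7^16 = (7^8)^2 ≡ 753^2 = 567009 ≡ 439 (mod 1069)
7^30 = 7^16 · 7^8 · 7^4 · 7^2 ≡ 439 · 753 · 263 · 49 ≡ 617 (mod 1069).

617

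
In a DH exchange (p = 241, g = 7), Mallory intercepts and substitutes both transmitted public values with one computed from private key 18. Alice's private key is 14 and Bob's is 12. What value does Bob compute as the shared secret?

154

Bob receives Mallory's public value M = 7^18 mod 241 instead of the honest one.
7^1 ≡ 7 (mod 241)
7^2 = (7^1)^2 ≡ 7^2 = 49 ≡ 49 (mod 241)
7^4 = (7^2)^2 ≡ 49^2 = 2401 ≡ 232 (mod 241)
7^8 = (7^4)^2 ≡ 232^2 = 53824 ≡ 81 (mod 241)
7^16 = (7^8)^2 ≡ 81^2 = 6561 ≡ 54 (mod 241)
7^18 = 7^16 · 7^2 ≡ 54 · 49 ≡ 236 (mod 241).
So M = 236. Bob computes K = M^12 mod 241.
236^1 ≡ 236 (mod 241)
236^2 = (236^1)^2 ≡ 236^2 = 55696 ≡ 25 (mod 241)
236^4 = (236^2)^2 ≡ 25^2 = 625 ≡ 143 (mod 241)
236^8 = (236^4)^2 ≡ 143^2 = 20449 ≡ 205 (mod 241)
236^12 = 236^8 · 236^4 ≡ 205 · 143 ≡ 154 (mod 241).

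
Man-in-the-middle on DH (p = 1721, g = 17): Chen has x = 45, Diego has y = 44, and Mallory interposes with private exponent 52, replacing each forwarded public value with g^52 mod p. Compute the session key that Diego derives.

512

Diego receives Mallory's public value M = 17^52 mod 1721 instead of the honest one.
17^1 ≡ 17 (mod 1721)
17^2 = (17^1)^2 ≡ 17^2 = 289 ≡ 289 (mod 1721)
17^4 = (17^2)^2 ≡ 289^2 = 83521 ≡ 913 (mod 1721)
17^8 = (17^4)^2 ≡ 913^2 = 833569 ≡ 605 (mod 1721)
17^16 = (17^8)^2 ≡ 605^2 = 366025 ≡ 1173 (mod 1721)
17^32 = (17^16)^2 ≡ 1173^2 = 1375929 ≡ 850 (mod 1721)
17^52 = 17^32 · 17^16 · 17^4 ≡ 850 · 1173 · 913 ≡ 910 (mod 1721).
So M = 910. Diego computes K = M^44 mod 1721.
910^1 ≡ 910 (mod 1721)
910^2 = (910^1)^2 ≡ 910^2 = 828100 ≡ 299 (mod 1721)
910^4 = (910^2)^2 ≡ 299^2 = 89401 ≡ 1630 (mod 1721)
910^8 = (910^4)^2 ≡ 1630^2 = 2656900 ≡ 1397 (mod 1721)
910^16 = (910^8)^2 ≡ 1397^2 = 1951609 ≡ 1716 (mod 1721)
910^32 = (910^16)^2 ≡ 1716^2 = 2944656 ≡ 25 (mod 1721)
910^44 = 910^32 · 910^8 · 910^4 ≡ 25 · 1397 · 1630 ≡ 512 (mod 1721).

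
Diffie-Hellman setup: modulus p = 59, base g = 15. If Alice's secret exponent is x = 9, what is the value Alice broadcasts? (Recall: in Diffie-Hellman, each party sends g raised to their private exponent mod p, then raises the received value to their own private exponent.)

17

Public value = 15^9 mod 59.
15^1 ≡ 15 (mod 59)
15^2 = (15^1)^2 ≡ 15^2 = 225 ≡ 48 (mod 59)
15^4 = (15^2)^2 ≡ 48^2 = 2304 ≡ 3 (mod 59)
15^8 = (15^4)^2 ≡ 3^2 = 9 ≡ 9 (mod 59)
15^9 = 15^8 · 15^1 ≡ 9 · 15 ≡ 17 (mod 59).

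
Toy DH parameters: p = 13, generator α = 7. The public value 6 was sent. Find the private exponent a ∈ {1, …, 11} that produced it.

7

Try successive powers of 7 modulo 13:
7^1 ≡ 7
7^2 ≡ 10
7^3 ≡ 5
7^4 ≡ 9
7^5 ≡ 11
7^6 ≡ 12
7^7 ≡ 6
Found: a = 7.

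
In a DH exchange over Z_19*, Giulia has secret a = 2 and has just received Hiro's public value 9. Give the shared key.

Shared key K = 9^2 mod 19.
9^1 ≡ 9 (mod 19)
9^2 = (9^1)^2 ≡ 9^2 = 81 ≡ 5 (mod 19)

5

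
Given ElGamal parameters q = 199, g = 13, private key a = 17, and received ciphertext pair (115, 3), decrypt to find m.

Shared mask s = c₁^a mod q = 115^17 mod 199.
115^1 ≡ 115 (mod 199)
115^2 = (115^1)^2 ≡ 115^2 = 13225 ≡ 91 (mod 199)
115^4 = (115^2)^2 ≡ 91^2 = 8281 ≡ 122 (mod 199)
115^8 = (115^4)^2 ≡ 122^2 = 14884 ≡ 158 (mod 199)
115^16 = (115^8)^2 ≡ 158^2 = 24964 ≡ 89 (mod 199)
115^17 = 115^16 · 115^1 ≡ 89 · 115 ≡ 86 (mod 199).
So s = 86; s⁻¹ ≡ 81 (mod 199).
m = c₂ · s⁻¹ mod 199 = 3 · 81 mod 199 = 44.

44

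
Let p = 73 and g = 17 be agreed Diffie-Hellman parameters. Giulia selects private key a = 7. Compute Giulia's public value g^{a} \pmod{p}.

Public value = 17^{7} \pmod{73}.
17^1 ≡ 17 (mod 73)
17^2 = (17^1)^2 ≡ 17^2 = 289 ≡ 70 (mod 73)
17^4 = (17^2)^2 ≡ 70^2 = 4900 ≡ 9 (mod 73)
17^7 = 17^4 · 17^2 · 17^1 ≡ 9 · 70 · 17 ≡ 52 (mod 73).

52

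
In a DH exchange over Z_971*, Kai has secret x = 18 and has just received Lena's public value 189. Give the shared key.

904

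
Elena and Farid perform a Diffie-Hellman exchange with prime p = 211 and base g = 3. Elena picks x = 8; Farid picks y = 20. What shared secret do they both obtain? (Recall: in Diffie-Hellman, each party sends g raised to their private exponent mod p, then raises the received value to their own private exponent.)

Elena sends A = g^x mod p = 3^8 mod 211.
3^1 ≡ 3 (mod 211)
3^2 = (3^1)^2 ≡ 3^2 = 9 ≡ 9 (mod 211)
3^4 = (3^2)^2 ≡ 9^2 = 81 ≡ 81 (mod 211)
3^8 = (3^4)^2 ≡ 81^2 = 6561 ≡ 20 (mod 211)
So A = 20. Farid then computes K = A^y mod p = 20^20 mod 211.
20^1 ≡ 20 (mod 211)
20^2 = (20^1)^2 ≡ 20^2 = 400 ≡ 189 (mod 211)
20^4 = (20^2)^2 ≡ 189^2 = 35721 ≡ 62 (mod 211)
20^8 = (20^4)^2 ≡ 62^2 = 3844 ≡ 46 (mod 211)
20^16 = (20^8)^2 ≡ 46^2 = 2116 ≡ 6 (mod 211)
20^20 = 20^16 · 20^4 ≡ 6 · 62 ≡ 161 (mod 211).

161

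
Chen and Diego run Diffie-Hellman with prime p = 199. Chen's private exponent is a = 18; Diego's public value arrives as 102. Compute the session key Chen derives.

Shared key K = 102^18 mod 199.
102^1 ≡ 102 (mod 199)
102^2 = (102^1)^2 ≡ 102^2 = 10404 ≡ 56 (mod 199)
102^4 = (102^2)^2 ≡ 56^2 = 3136 ≡ 151 (mod 199)
102^8 = (102^4)^2 ≡ 151^2 = 22801 ≡ 115 (mod 199)
102^16 = (102^8)^2 ≡ 115^2 = 13225 ≡ 91 (mod 199)
102^18 = 102^16 · 102^2 ≡ 91 · 56 ≡ 121 (mod 199).

121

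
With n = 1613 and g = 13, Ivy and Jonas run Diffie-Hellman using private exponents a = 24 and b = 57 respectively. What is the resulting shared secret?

279

Jonas sends B = g^b mod n = 13^57 mod 1613.
13^1 ≡ 13 (mod 1613)
13^2 = (13^1)^2 ≡ 13^2 = 169 ≡ 169 (mod 1613)
13^4 = (13^2)^2 ≡ 169^2 = 28561 ≡ 1140 (mod 1613)
13^8 = (13^4)^2 ≡ 1140^2 = 1299600 ≡ 1135 (mod 1613)
13^16 = (13^8)^2 ≡ 1135^2 = 1288225 ≡ 1051 (mod 1613)
13^32 = (13^16)^2 ≡ 1051^2 = 1104601 ≡ 1309 (mod 1613)
13^57 = 13^32 · 13^16 · 13^8 · 13^1 ≡ 1309 · 1051 · 1135 · 13 ≡ 1320 (mod 1613).
So B = 1320. Ivy then computes K = B^a mod n = 1320^24 mod 1613.
1320^1 ≡ 1320 (mod 1613)
1320^2 = (1320^1)^2 ≡ 1320^2 = 1742400 ≡ 360 (mod 1613)
1320^4 = (1320^2)^2 ≡ 360^2 = 129600 ≡ 560 (mod 1613)
1320^8 = (1320^4)^2 ≡ 560^2 = 313600 ≡ 678 (mod 1613)
1320^16 = (1320^8)^2 ≡ 678^2 = 459684 ≡ 1592 (mod 1613)
1320^24 = 1320^16 · 1320^8 ≡ 1592 · 678 ≡ 279 (mod 1613).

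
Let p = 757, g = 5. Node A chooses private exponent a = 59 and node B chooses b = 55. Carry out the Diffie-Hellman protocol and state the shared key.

424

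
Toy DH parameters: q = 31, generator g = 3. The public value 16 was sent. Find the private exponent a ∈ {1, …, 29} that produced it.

6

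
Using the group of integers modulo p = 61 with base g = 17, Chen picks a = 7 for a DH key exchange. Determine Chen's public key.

Public value = 17^{7} \pmod{61}.
17^1 ≡ 17 (mod 61)
17^2 = (17^1)^2 ≡ 17^2 = 289 ≡ 45 (mod 61)
17^4 = (17^2)^2 ≡ 45^2 = 2025 ≡ 12 (mod 61)
17^7 = 17^4 · 17^2 · 17^1 ≡ 12 · 45 · 17 ≡ 30 (mod 61).

30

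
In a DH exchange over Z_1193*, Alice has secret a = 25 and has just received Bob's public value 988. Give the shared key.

Shared key K = 988^25 mod 1193.
988^1 ≡ 988 (mod 1193)
988^2 = (988^1)^2 ≡ 988^2 = 976144 ≡ 270 (mod 1193)
988^4 = (988^2)^2 ≡ 270^2 = 72900 ≡ 127 (mod 1193)
988^8 = (988^4)^2 ≡ 127^2 = 16129 ≡ 620 (mod 1193)
988^16 = (988^8)^2 ≡ 620^2 = 384400 ≡ 254 (mod 1193)
988^25 = 988^16 · 988^8 · 988^1 ≡ 254 · 620 · 988 ≡ 373 (mod 1193).

373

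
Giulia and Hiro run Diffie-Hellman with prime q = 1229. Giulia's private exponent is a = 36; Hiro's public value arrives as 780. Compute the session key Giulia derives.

Shared key K = 780^36 mod 1229.
780^1 ≡ 780 (mod 1229)
780^2 = (780^1)^2 ≡ 780^2 = 608400 ≡ 45 (mod 1229)
780^4 = (780^2)^2 ≡ 45^2 = 2025 ≡ 796 (mod 1229)
780^8 = (780^4)^2 ≡ 796^2 = 633616 ≡ 681 (mod 1229)
780^16 = (780^8)^2 ≡ 681^2 = 463761 ≡ 428 (mod 1229)
780^32 = (780^16)^2 ≡ 428^2 = 183184 ≡ 63 (mod 1229)
780^36 = 780^32 · 780^4 ≡ 63 · 796 ≡ 988 (mod 1229).

988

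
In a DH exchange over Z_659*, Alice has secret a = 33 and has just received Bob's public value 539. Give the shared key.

499

Shared key K = 539^33 mod 659.
539^1 ≡ 539 (mod 659)
539^2 = (539^1)^2 ≡ 539^2 = 290521 ≡ 561 (mod 659)
539^4 = (539^2)^2 ≡ 561^2 = 314721 ≡ 378 (mod 659)
539^8 = (539^4)^2 ≡ 378^2 = 142884 ≡ 540 (mod 659)
539^16 = (539^8)^2 ≡ 540^2 = 291600 ≡ 322 (mod 659)
539^32 = (539^16)^2 ≡ 322^2 = 103684 ≡ 221 (mod 659)
539^33 = 539^32 · 539^1 ≡ 221 · 539 ≡ 499 (mod 659).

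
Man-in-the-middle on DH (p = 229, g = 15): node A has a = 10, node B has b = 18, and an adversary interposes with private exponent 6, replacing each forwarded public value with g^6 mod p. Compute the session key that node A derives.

Node A receives an adversary's public value M = 15^6 mod 229 instead of the honest one.
15^1 ≡ 15 (mod 229)
15^2 = (15^1)^2 ≡ 15^2 = 225 ≡ 225 (mod 229)
15^4 = (15^2)^2 ≡ 225^2 = 50625 ≡ 16 (mod 229)
15^6 = 15^4 · 15^2 ≡ 16 · 225 ≡ 165 (mod 229).
So M = 165. Node A computes K = M^10 mod 229.
165^1 ≡ 165 (mod 229)
165^2 = (165^1)^2 ≡ 165^2 = 27225 ≡ 203 (mod 229)
165^4 = (165^2)^2 ≡ 203^2 = 41209 ≡ 218 (mod 229)
165^8 = (165^4)^2 ≡ 218^2 = 47524 ≡ 121 (mod 229)
165^10 = 165^8 · 165^2 ≡ 121 · 203 ≡ 60 (mod 229).

60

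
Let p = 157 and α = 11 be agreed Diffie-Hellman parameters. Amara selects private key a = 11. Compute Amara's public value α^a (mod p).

Public value = 11^11 (mod 157).
11^1 ≡ 11 (mod 157)
11^2 = (11^1)^2 ≡ 11^2 = 121 ≡ 121 (mod 157)
11^4 = (11^2)^2 ≡ 121^2 = 14641 ≡ 40 (mod 157)
11^8 = (11^4)^2 ≡ 40^2 = 1600 ≡ 30 (mod 157)
11^11 = 11^8 · 11^2 · 11^1 ≡ 30 · 121 · 11 ≡ 52 (mod 157).

52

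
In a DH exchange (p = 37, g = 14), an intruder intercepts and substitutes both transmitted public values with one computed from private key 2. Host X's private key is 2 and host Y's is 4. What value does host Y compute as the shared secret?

26

Host Y receives an intruder's public value M = 14^2 mod 37 instead of the honest one.
14^1 ≡ 14 (mod 37)
14^2 = (14^1)^2 ≡ 14^2 = 196 ≡ 11 (mod 37)
So M = 11. Host Y computes K = M^4 mod 37.
11^1 ≡ 11 (mod 37)
11^2 = (11^1)^2 ≡ 11^2 = 121 ≡ 10 (mod 37)
11^4 = (11^2)^2 ≡ 10^2 = 100 ≡ 26 (mod 37)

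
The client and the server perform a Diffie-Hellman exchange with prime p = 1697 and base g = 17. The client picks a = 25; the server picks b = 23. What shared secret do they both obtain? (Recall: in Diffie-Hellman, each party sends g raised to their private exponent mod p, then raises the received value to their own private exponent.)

The server sends B = g^b mod p = 17^23 mod 1697.
17^1 ≡ 17 (mod 1697)
17^2 = (17^1)^2 ≡ 17^2 = 289 ≡ 289 (mod 1697)
17^4 = (17^2)^2 ≡ 289^2 = 83521 ≡ 368 (mod 1697)
17^8 = (17^4)^2 ≡ 368^2 = 135424 ≡ 1361 (mod 1697)
17^16 = (17^8)^2 ≡ 1361^2 = 1852321 ≡ 894 (mod 1697)
17^23 = 17^16 · 17^4 · 17^2 · 17^1 ≡ 894 · 368 · 289 · 17 ≡ 1197 (mod 1697).
So B = 1197. The client then computes K = B^a mod p = 1197^25 mod 1697.
1197^1 ≡ 1197 (mod 1697)
1197^2 = (1197^1)^2 ≡ 1197^2 = 1432809 ≡ 541 (mod 1697)
1197^4 = (1197^2)^2 ≡ 541^2 = 292681 ≡ 797 (mod 1697)
1197^8 = (1197^4)^2 ≡ 797^2 = 635209 ≡ 531 (mod 1697)
1197^16 = (1197^8)^2 ≡ 531^2 = 281961 ≡ 259 (mod 1697)
1197^25 = 1197^16 · 1197^8 · 1197^1 ≡ 259 · 531 · 1197 ≡ 1334 (mod 1697).

1334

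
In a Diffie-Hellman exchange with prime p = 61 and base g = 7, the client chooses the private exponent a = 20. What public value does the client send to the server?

47

Public value = 7^20 mod 61.
7^1 ≡ 7 (mod 61)
7^2 = (7^1)^2 ≡ 7^2 = 49 ≡ 49 (mod 61)
7^4 = (7^2)^2 ≡ 49^2 = 2401 ≡ 22 (mod 61)
7^8 = (7^4)^2 ≡ 22^2 = 484 ≡ 57 (mod 61)
7^16 = (7^8)^2 ≡ 57^2 = 3249 ≡ 16 (mod 61)
7^20 = 7^16 · 7^4 ≡ 16 · 22 ≡ 47 (mod 61).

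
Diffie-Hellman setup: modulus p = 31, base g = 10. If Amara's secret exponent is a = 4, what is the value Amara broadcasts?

Public value = 10^4 mod 31.
10^1 ≡ 10 (mod 31)
10^2 = (10^1)^2 ≡ 10^2 = 100 ≡ 7 (mod 31)
10^4 = (10^2)^2 ≡ 7^2 = 49 ≡ 18 (mod 31)

18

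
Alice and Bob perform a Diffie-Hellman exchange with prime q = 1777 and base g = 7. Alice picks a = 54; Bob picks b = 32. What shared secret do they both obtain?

995

Bob sends B = g^b mod q = 7^32 mod 1777.
7^1 ≡ 7 (mod 1777)
7^2 = (7^1)^2 ≡ 7^2 = 49 ≡ 49 (mod 1777)
7^4 = (7^2)^2 ≡ 49^2 = 2401 ≡ 624 (mod 1777)
7^8 = (7^4)^2 ≡ 624^2 = 389376 ≡ 213 (mod 1777)
7^16 = (7^8)^2 ≡ 213^2 = 45369 ≡ 944 (mod 1777)
7^32 = (7^16)^2 ≡ 944^2 = 891136 ≡ 859 (mod 1777)
So B = 859. Alice then computes K = B^a mod q = 859^54 mod 1777.
859^1 ≡ 859 (mod 1777)
859^2 = (859^1)^2 ≡ 859^2 = 737881 ≡ 426 (mod 1777)
859^4 = (859^2)^2 ≡ 426^2 = 181476 ≡ 222 (mod 1777)
859^8 = (859^4)^2 ≡ 222^2 = 49284 ≡ 1305 (mod 1777)
859^16 = (859^8)^2 ≡ 1305^2 = 1703025 ≡ 659 (mod 1777)
859^32 = (859^16)^2 ≡ 659^2 = 434281 ≡ 693 (mod 1777)
859^54 = 859^32 · 859^16 · 859^4 · 859^2 ≡ 693 · 659 · 222 · 426 ≡ 995 (mod 1777).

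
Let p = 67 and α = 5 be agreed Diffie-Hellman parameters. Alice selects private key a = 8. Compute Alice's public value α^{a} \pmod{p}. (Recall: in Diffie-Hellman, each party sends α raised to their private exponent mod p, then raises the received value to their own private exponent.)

15

Public value = 5^{8} \pmod{67}.
5^1 ≡ 5 (mod 67)
5^2 = (5^1)^2 ≡ 5^2 = 25 ≡ 25 (mod 67)
5^4 = (5^2)^2 ≡ 25^2 = 625 ≡ 22 (mod 67)
5^8 = (5^4)^2 ≡ 22^2 = 484 ≡ 15 (mod 67)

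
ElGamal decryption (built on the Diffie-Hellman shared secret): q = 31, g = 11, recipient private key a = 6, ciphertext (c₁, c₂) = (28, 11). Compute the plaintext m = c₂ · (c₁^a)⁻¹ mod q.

22

Shared mask s = c₁^a mod q = 28^6 mod 31.
28^1 ≡ 28 (mod 31)
28^2 = (28^1)^2 ≡ 28^2 = 784 ≡ 9 (mod 31)
28^4 = (28^2)^2 ≡ 9^2 = 81 ≡ 19 (mod 31)
28^6 = 28^4 · 28^2 ≡ 19 · 9 ≡ 16 (mod 31).
So s = 16; s⁻¹ ≡ 2 (mod 31).
m = c₂ · s⁻¹ mod 31 = 11 · 2 mod 31 = 22.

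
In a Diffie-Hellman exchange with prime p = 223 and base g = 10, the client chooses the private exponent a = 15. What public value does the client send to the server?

Public value = 10^15 (mod 223).
10^1 ≡ 10 (mod 223)
10^2 = (10^1)^2 ≡ 10^2 = 100 ≡ 100 (mod 223)
10^4 = (10^2)^2 ≡ 100^2 = 10000 ≡ 188 (mod 223)
10^8 = (10^4)^2 ≡ 188^2 = 35344 ≡ 110 (mod 223)
10^15 = 10^8 · 10^4 · 10^2 · 10^1 ≡ 110 · 188 · 100 · 10 ≡ 95 (mod 223).

95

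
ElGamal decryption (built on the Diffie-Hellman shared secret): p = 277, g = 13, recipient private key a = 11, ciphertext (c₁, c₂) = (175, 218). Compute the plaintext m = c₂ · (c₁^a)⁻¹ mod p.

Shared mask s = c₁^a mod p = 175^11 mod 277.
175^1 ≡ 175 (mod 277)
175^2 = (175^1)^2 ≡ 175^2 = 30625 ≡ 155 (mod 277)
175^4 = (175^2)^2 ≡ 155^2 = 24025 ≡ 203 (mod 277)
175^8 = (175^4)^2 ≡ 203^2 = 41209 ≡ 213 (mod 277)
175^11 = 175^8 · 175^2 · 175^1 ≡ 213 · 155 · 175 ≡ 236 (mod 277).
So s = 236; s⁻¹ ≡ 27 (mod 277).
m = c₂ · s⁻¹ mod 277 = 218 · 27 mod 277 = 69.

69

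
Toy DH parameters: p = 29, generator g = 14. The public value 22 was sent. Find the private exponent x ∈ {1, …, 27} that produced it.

Try successive powers of 14 modulo 29:
14^1 ≡ 14
14^2 ≡ 22
Found: x = 2.

2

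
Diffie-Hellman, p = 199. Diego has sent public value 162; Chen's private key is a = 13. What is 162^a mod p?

Shared key K = 162^13 mod 199.
162^1 ≡ 162 (mod 199)
162^2 = (162^1)^2 ≡ 162^2 = 26244 ≡ 175 (mod 199)
162^4 = (162^2)^2 ≡ 175^2 = 30625 ≡ 178 (mod 199)
162^8 = (162^4)^2 ≡ 178^2 = 31684 ≡ 43 (mod 199)
162^13 = 162^8 · 162^4 · 162^1 ≡ 43 · 178 · 162 ≡ 178 (mod 199).

178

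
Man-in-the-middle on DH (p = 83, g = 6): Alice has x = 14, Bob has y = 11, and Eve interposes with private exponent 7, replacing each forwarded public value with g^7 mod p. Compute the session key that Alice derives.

Alice receives Eve's public value M = 6^7 mod 83 instead of the honest one.
6^1 ≡ 6 (mod 83)
6^2 = (6^1)^2 ≡ 6^2 = 36 ≡ 36 (mod 83)
6^4 = (6^2)^2 ≡ 36^2 = 1296 ≡ 51 (mod 83)
6^7 = 6^4 · 6^2 · 6^1 ≡ 51 · 36 · 6 ≡ 60 (mod 83).
So M = 60. Alice computes K = M^14 mod 83.
60^1 ≡ 60 (mod 83)
60^2 = (60^1)^2 ≡ 60^2 = 3600 ≡ 31 (mod 83)
60^4 = (60^2)^2 ≡ 31^2 = 961 ≡ 48 (mod 83)
60^8 = (60^4)^2 ≡ 48^2 = 2304 ≡ 63 (mod 83)
60^14 = 60^8 · 60^4 · 60^2 ≡ 63 · 48 · 31 ≡ 37 (mod 83).

37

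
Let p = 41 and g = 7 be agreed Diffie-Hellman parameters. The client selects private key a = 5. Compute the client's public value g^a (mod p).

Public value = 7^5 (mod 41).
7^1 ≡ 7 (mod 41)
7^2 = (7^1)^2 ≡ 7^2 = 49 ≡ 8 (mod 41)
7^4 = (7^2)^2 ≡ 8^2 = 64 ≡ 23 (mod 41)
7^5 = 7^4 · 7^1 ≡ 23 · 7 ≡ 38 (mod 41).

38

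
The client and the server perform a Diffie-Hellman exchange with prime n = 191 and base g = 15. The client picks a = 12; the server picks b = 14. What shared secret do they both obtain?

85

The client sends A = g^a mod n = 15^12 mod 191.
15^1 ≡ 15 (mod 191)
15^2 = (15^1)^2 ≡ 15^2 = 225 ≡ 34 (mod 191)
15^4 = (15^2)^2 ≡ 34^2 = 1156 ≡ 10 (mod 191)
15^8 = (15^4)^2 ≡ 10^2 = 100 ≡ 100 (mod 191)
15^12 = 15^8 · 15^4 ≡ 100 · 10 ≡ 45 (mod 191).
So A = 45. The server then computes K = A^b mod n = 45^14 mod 191.
45^1 ≡ 45 (mod 191)
45^2 = (45^1)^2 ≡ 45^2 = 2025 ≡ 115 (mod 191)
45^4 = (45^2)^2 ≡ 115^2 = 13225 ≡ 46 (mod 191)
45^8 = (45^4)^2 ≡ 46^2 = 2116 ≡ 15 (mod 191)
45^14 = 45^8 · 45^4 · 45^2 ≡ 15 · 46 · 115 ≡ 85 (mod 191).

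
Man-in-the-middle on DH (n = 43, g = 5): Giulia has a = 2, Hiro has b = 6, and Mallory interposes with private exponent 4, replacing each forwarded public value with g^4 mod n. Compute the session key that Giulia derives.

13

Giulia receives Mallory's public value M = 5^4 mod 43 instead of the honest one.
5^1 ≡ 5 (mod 43)
5^2 = (5^1)^2 ≡ 5^2 = 25 ≡ 25 (mod 43)
5^4 = (5^2)^2 ≡ 25^2 = 625 ≡ 23 (mod 43)
So M = 23. Giulia computes K = M^2 mod 43.
23^1 ≡ 23 (mod 43)
23^2 = (23^1)^2 ≡ 23^2 = 529 ≡ 13 (mod 43)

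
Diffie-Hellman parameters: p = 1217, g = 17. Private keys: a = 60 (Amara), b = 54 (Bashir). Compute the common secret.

Bashir sends B = g^b mod p = 17^54 mod 1217.
17^1 ≡ 17 (mod 1217)
17^2 = (17^1)^2 ≡ 17^2 = 289 ≡ 289 (mod 1217)
17^4 = (17^2)^2 ≡ 289^2 = 83521 ≡ 765 (mod 1217)
17^8 = (17^4)^2 ≡ 765^2 = 585225 ≡ 1065 (mod 1217)
17^16 = (17^8)^2 ≡ 1065^2 = 1134225 ≡ 1198 (mod 1217)
17^32 = (17^16)^2 ≡ 1198^2 = 1435204 ≡ 361 (mod 1217)
17^54 = 17^32 · 17^16 · 17^4 · 17^2 ≡ 361 · 1198 · 765 · 289 ≡ 146 (mod 1217).
So B = 146. Amara then computes K = B^a mod p = 146^60 mod 1217.
146^1 ≡ 146 (mod 1217)
146^2 = (146^1)^2 ≡ 146^2 = 21316 ≡ 627 (mod 1217)
146^4 = (146^2)^2 ≡ 627^2 = 393129 ≡ 38 (mod 1217)
146^8 = (146^4)^2 ≡ 38^2 = 1444 ≡ 227 (mod 1217)
146^16 = (146^8)^2 ≡ 227^2 = 51529 ≡ 415 (mod 1217)
146^32 = (146^16)^2 ≡ 415^2 = 172225 ≡ 628 (mod 1217)
146^60 = 146^32 · 146^16 · 146^8 · 146^4 ≡ 628 · 415 · 227 · 38 ≡ 2 (mod 1217).

2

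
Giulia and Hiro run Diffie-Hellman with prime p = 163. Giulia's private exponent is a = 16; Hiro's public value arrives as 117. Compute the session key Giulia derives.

41

Shared key K = 117^16 mod 163.
117^1 ≡ 117 (mod 163)
117^2 = (117^1)^2 ≡ 117^2 = 13689 ≡ 160 (mod 163)
117^4 = (117^2)^2 ≡ 160^2 = 25600 ≡ 9 (mod 163)
117^8 = (117^4)^2 ≡ 9^2 = 81 ≡ 81 (mod 163)
117^16 = (117^8)^2 ≡ 81^2 = 6561 ≡ 41 (mod 163)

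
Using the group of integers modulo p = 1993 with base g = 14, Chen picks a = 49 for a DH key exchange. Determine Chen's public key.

691

Public value = 14^49 (mod 1993).
14^1 ≡ 14 (mod 1993)
14^2 = (14^1)^2 ≡ 14^2 = 196 ≡ 196 (mod 1993)
14^4 = (14^2)^2 ≡ 196^2 = 38416 ≡ 549 (mod 1993)
14^8 = (14^4)^2 ≡ 549^2 = 301401 ≡ 458 (mod 1993)
14^16 = (14^8)^2 ≡ 458^2 = 209764 ≡ 499 (mod 1993)
14^32 = (14^16)^2 ≡ 499^2 = 249001 ≡ 1869 (mod 1993)
14^49 = 14^32 · 14^16 · 14^1 ≡ 1869 · 499 · 14 ≡ 691 (mod 1993).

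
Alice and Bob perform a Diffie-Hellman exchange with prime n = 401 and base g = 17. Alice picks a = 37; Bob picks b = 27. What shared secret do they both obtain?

Alice sends A = g^a mod n = 17^37 mod 401.
17^1 ≡ 17 (mod 401)
17^2 = (17^1)^2 ≡ 17^2 = 289 ≡ 289 (mod 401)
17^4 = (17^2)^2 ≡ 289^2 = 83521 ≡ 113 (mod 401)
17^8 = (17^4)^2 ≡ 113^2 = 12769 ≡ 338 (mod 401)
17^16 = (17^8)^2 ≡ 338^2 = 114244 ≡ 360 (mod 401)
17^32 = (17^16)^2 ≡ 360^2 = 129600 ≡ 77 (mod 401)
17^37 = 17^32 · 17^4 · 17^1 ≡ 77 · 113 · 17 ≡ 349 (mod 401).
So A = 349. Bob then computes K = A^b mod n = 349^27 mod 401.
349^1 ≡ 349 (mod 401)
349^2 = (349^1)^2 ≡ 349^2 = 121801 ≡ 298 (mod 401)
349^4 = (349^2)^2 ≡ 298^2 = 88804 ≡ 183 (mod 401)
349^8 = (349^4)^2 ≡ 183^2 = 33489 ≡ 206 (mod 401)
349^16 = (349^8)^2 ≡ 206^2 = 42436 ≡ 331 (mod 401)
349^27 = 349^16 · 349^8 · 349^2 · 349^1 ≡ 331 · 206 · 298 · 349 ≡ 283 (mod 401).

283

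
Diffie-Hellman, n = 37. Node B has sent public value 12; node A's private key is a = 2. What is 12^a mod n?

33

Shared key K = 12^2 mod 37.
12^1 ≡ 12 (mod 37)
12^2 = (12^1)^2 ≡ 12^2 = 144 ≡ 33 (mod 37)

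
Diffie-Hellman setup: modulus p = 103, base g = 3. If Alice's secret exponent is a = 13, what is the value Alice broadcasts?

89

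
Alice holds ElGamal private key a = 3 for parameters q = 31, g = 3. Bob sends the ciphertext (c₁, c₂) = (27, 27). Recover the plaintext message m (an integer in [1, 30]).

Shared mask s = c₁^a mod q = 27^3 mod 31.
27^1 ≡ 27 (mod 31)
27^2 = (27^1)^2 ≡ 27^2 = 729 ≡ 16 (mod 31)
27^3 = 27^2 · 27^1 ≡ 16 · 27 ≡ 29 (mod 31).
So s = 29; s⁻¹ ≡ 15 (mod 31).
m = c₂ · s⁻¹ mod 31 = 27 · 15 mod 31 = 2.

2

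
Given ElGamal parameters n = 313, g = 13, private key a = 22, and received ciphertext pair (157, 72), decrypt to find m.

289

Shared mask s = c₁^a mod n = 157^22 mod 313.
157^1 ≡ 157 (mod 313)
157^2 = (157^1)^2 ≡ 157^2 = 24649 ≡ 235 (mod 313)
157^4 = (157^2)^2 ≡ 235^2 = 55225 ≡ 137 (mod 313)
157^8 = (157^4)^2 ≡ 137^2 = 18769 ≡ 302 (mod 313)
157^16 = (157^8)^2 ≡ 302^2 = 91204 ≡ 121 (mod 313)
157^22 = 157^16 · 157^4 · 157^2 ≡ 121 · 137 · 235 ≡ 310 (mod 313).
So s = 310; s⁻¹ ≡ 104 (mod 313).
m = c₂ · s⁻¹ mod 313 = 72 · 104 mod 313 = 289.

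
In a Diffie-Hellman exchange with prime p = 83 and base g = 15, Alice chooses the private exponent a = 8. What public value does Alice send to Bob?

Public value = 15^8 (mod 83).
15^1 ≡ 15 (mod 83)
15^2 = (15^1)^2 ≡ 15^2 = 225 ≡ 59 (mod 83)
15^4 = (15^2)^2 ≡ 59^2 = 3481 ≡ 78 (mod 83)
15^8 = (15^4)^2 ≡ 78^2 = 6084 ≡ 25 (mod 83)

25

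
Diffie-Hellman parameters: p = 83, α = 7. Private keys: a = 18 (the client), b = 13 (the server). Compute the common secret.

78

The client sends A = α^a mod p = 7^18 mod 83.
7^1 ≡ 7 (mod 83)
7^2 = (7^1)^2 ≡ 7^2 = 49 ≡ 49 (mod 83)
7^4 = (7^2)^2 ≡ 49^2 = 2401 ≡ 77 (mod 83)
7^8 = (7^4)^2 ≡ 77^2 = 5929 ≡ 36 (mod 83)
7^16 = (7^8)^2 ≡ 36^2 = 1296 ≡ 51 (mod 83)
7^18 = 7^16 · 7^2 ≡ 51 · 49 ≡ 9 (mod 83).
So A = 9. The server then computes K = A^b mod p = 9^13 mod 83.
9^1 ≡ 9 (mod 83)
9^2 = (9^1)^2 ≡ 9^2 = 81 ≡ 81 (mod 83)
9^4 = (9^2)^2 ≡ 81^2 = 6561 ≡ 4 (mod 83)
9^8 = (9^4)^2 ≡ 4^2 = 16 ≡ 16 (mod 83)
9^13 = 9^8 · 9^4 · 9^1 ≡ 16 · 4 · 9 ≡ 78 (mod 83).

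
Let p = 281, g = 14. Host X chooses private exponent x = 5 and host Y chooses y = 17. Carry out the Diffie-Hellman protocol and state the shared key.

157

Host X sends A = g^x mod p = 14^5 mod 281.
14^1 ≡ 14 (mod 281)
14^2 = (14^1)^2 ≡ 14^2 = 196 ≡ 196 (mod 281)
14^4 = (14^2)^2 ≡ 196^2 = 38416 ≡ 200 (mod 281)
14^5 = 14^4 · 14^1 ≡ 200 · 14 ≡ 271 (mod 281).
So A = 271. Host Y then computes K = A^y mod p = 271^17 mod 281.
271^1 ≡ 271 (mod 281)
271^2 = (271^1)^2 ≡ 271^2 = 73441 ≡ 100 (mod 281)
271^4 = (271^2)^2 ≡ 100^2 = 10000 ≡ 165 (mod 281)
271^8 = (271^4)^2 ≡ 165^2 = 27225 ≡ 249 (mod 281)
271^16 = (271^8)^2 ≡ 249^2 = 62001 ≡ 181 (mod 281)
271^17 = 271^16 · 271^1 ≡ 181 · 271 ≡ 157 (mod 281).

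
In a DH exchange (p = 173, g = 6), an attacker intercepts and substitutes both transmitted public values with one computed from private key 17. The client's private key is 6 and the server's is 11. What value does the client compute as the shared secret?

The client receives an attacker's public value M = 6^17 mod 173 instead of the honest one.
6^1 ≡ 6 (mod 173)
6^2 = (6^1)^2 ≡ 6^2 = 36 ≡ 36 (mod 173)
6^4 = (6^2)^2 ≡ 36^2 = 1296 ≡ 85 (mod 173)
6^8 = (6^4)^2 ≡ 85^2 = 7225 ≡ 132 (mod 173)
6^16 = (6^8)^2 ≡ 132^2 = 17424 ≡ 124 (mod 173)
6^17 = 6^16 · 6^1 ≡ 124 · 6 ≡ 52 (mod 173).
So M = 52. The client computes K = M^6 mod 173.
52^1 ≡ 52 (mod 173)
52^2 = (52^1)^2 ≡ 52^2 = 2704 ≡ 109 (mod 173)
52^4 = (52^2)^2 ≡ 109^2 = 11881 ≡ 117 (mod 173)
52^6 = 52^4 · 52^2 ≡ 117 · 109 ≡ 124 (mod 173).

124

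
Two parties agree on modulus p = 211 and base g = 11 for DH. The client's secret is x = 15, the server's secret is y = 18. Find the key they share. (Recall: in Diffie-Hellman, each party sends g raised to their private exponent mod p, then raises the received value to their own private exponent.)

123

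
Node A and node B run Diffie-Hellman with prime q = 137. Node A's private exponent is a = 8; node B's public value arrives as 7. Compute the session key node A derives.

115

Shared key K = 7^8 mod 137.
7^1 ≡ 7 (mod 137)
7^2 = (7^1)^2 ≡ 7^2 = 49 ≡ 49 (mod 137)
7^4 = (7^2)^2 ≡ 49^2 = 2401 ≡ 72 (mod 137)
7^8 = (7^4)^2 ≡ 72^2 = 5184 ≡ 115 (mod 137)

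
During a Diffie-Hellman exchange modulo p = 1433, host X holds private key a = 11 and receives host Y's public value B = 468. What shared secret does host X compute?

Shared key K = 468^11 mod 1433.
468^1 ≡ 468 (mod 1433)
468^2 = (468^1)^2 ≡ 468^2 = 219024 ≡ 1208 (mod 1433)
468^4 = (468^2)^2 ≡ 1208^2 = 1459264 ≡ 470 (mod 1433)
468^8 = (468^4)^2 ≡ 470^2 = 220900 ≡ 218 (mod 1433)
468^11 = 468^8 · 468^2 · 468^1 ≡ 218 · 1208 · 468 ≡ 1260 (mod 1433).

1260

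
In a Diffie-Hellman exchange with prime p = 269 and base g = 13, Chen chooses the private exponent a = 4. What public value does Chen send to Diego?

Public value = 13^4 mod 269.
13^1 ≡ 13 (mod 269)
13^2 = (13^1)^2 ≡ 13^2 = 169 ≡ 169 (mod 269)
13^4 = (13^2)^2 ≡ 169^2 = 28561 ≡ 47 (mod 269)

47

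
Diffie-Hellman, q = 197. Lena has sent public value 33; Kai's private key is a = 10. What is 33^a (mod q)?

Shared key K = 33^10 mod 197.
33^1 ≡ 33 (mod 197)
33^2 = (33^1)^2 ≡ 33^2 = 1089 ≡ 104 (mod 197)
33^4 = (33^2)^2 ≡ 104^2 = 10816 ≡ 178 (mod 197)
33^8 = (33^4)^2 ≡ 178^2 = 31684 ≡ 164 (mod 197)
33^10 = 33^8 · 33^2 ≡ 164 · 104 ≡ 114 (mod 197).

114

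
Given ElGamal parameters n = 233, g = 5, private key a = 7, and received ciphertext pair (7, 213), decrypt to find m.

125

Shared mask s = c₁^a mod n = 7^7 mod 233.
7^1 ≡ 7 (mod 233)
7^2 = (7^1)^2 ≡ 7^2 = 49 ≡ 49 (mod 233)
7^4 = (7^2)^2 ≡ 49^2 = 2401 ≡ 71 (mod 233)
7^7 = 7^4 · 7^2 · 7^1 ≡ 71 · 49 · 7 ≡ 121 (mod 233).
So s = 121; s⁻¹ ≡ 52 (mod 233).
m = c₂ · s⁻¹ mod 233 = 213 · 52 mod 233 = 125.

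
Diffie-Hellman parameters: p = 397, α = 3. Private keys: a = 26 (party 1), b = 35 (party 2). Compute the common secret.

Party 1 sends A = α^a mod p = 3^26 mod 397.
3^1 ≡ 3 (mod 397)
3^2 = (3^1)^2 ≡ 3^2 = 9 ≡ 9 (mod 397)
3^4 = (3^2)^2 ≡ 9^2 = 81 ≡ 81 (mod 397)
3^8 = (3^4)^2 ≡ 81^2 = 6561 ≡ 209 (mod 397)
3^16 = (3^8)^2 ≡ 209^2 = 43681 ≡ 11 (mod 397)
3^26 = 3^16 · 3^8 · 3^2 ≡ 11 · 209 · 9 ≡ 47 (mod 397).
So A = 47. Party 2 then computes K = A^b mod p = 47^35 mod 397.
47^1 ≡ 47 (mod 397)
47^2 = (47^1)^2 ≡ 47^2 = 2209 ≡ 224 (mod 397)
47^4 = (47^2)^2 ≡ 224^2 = 50176 ≡ 154 (mod 397)
47^8 = (47^4)^2 ≡ 154^2 = 23716 ≡ 293 (mod 397)
47^16 = (47^8)^2 ≡ 293^2 = 85849 ≡ 97 (mod 397)
47^32 = (47^16)^2 ≡ 97^2 = 9409 ≡ 278 (mod 397)
47^35 = 47^32 · 47^2 · 47^1 ≡ 278 · 224 · 47 ≡ 100 (mod 397).

100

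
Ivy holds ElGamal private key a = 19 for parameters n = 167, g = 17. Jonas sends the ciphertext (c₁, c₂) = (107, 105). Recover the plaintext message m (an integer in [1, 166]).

Shared mask s = c₁^a mod n = 107^19 mod 167.
107^1 ≡ 107 (mod 167)
107^2 = (107^1)^2 ≡ 107^2 = 11449 ≡ 93 (mod 167)
107^4 = (107^2)^2 ≡ 93^2 = 8649 ≡ 132 (mod 167)
107^8 = (107^4)^2 ≡ 132^2 = 17424 ≡ 56 (mod 167)
107^16 = (107^8)^2 ≡ 56^2 = 3136 ≡ 130 (mod 167)
107^19 = 107^16 · 107^2 · 107^1 ≡ 130 · 93 · 107 ≡ 48 (mod 167).
So s = 48; s⁻¹ ≡ 87 (mod 167).
m = c₂ · s⁻¹ mod 167 = 105 · 87 mod 167 = 117.

117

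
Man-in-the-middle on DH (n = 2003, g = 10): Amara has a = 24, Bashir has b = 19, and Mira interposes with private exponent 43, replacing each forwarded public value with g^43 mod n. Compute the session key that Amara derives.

Amara receives Mira's public value M = 10^43 mod 2003 instead of the honest one.
10^1 ≡ 10 (mod 2003)
10^2 = (10^1)^2 ≡ 10^2 = 100 ≡ 100 (mod 2003)
10^4 = (10^2)^2 ≡ 100^2 = 10000 ≡ 1988 (mod 2003)
10^8 = (10^4)^2 ≡ 1988^2 = 3952144 ≡ 225 (mod 2003)
10^16 = (10^8)^2 ≡ 225^2 = 50625 ≡ 550 (mod 2003)
10^32 = (10^16)^2 ≡ 550^2 = 302500 ≡ 47 (mod 2003)
10^43 = 10^32 · 10^8 · 10^2 · 10^1 ≡ 47 · 225 · 100 · 10 ≡ 1163 (mod 2003).
So M = 1163. Amara computes K = M^24 mod 2003.
1163^1 ≡ 1163 (mod 2003)
1163^2 = (1163^1)^2 ≡ 1163^2 = 1352569 ≡ 544 (mod 2003)
1163^4 = (1163^2)^2 ≡ 544^2 = 295936 ≡ 1495 (mod 2003)
1163^8 = (1163^4)^2 ≡ 1495^2 = 2235025 ≡ 1680 (mod 2003)
1163^16 = (1163^8)^2 ≡ 1680^2 = 2822400 ≡ 173 (mod 2003)
1163^24 = 1163^16 · 1163^8 ≡ 173 · 1680 ≡ 205 (mod 2003).

205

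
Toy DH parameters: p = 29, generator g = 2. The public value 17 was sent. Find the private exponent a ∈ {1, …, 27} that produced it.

Try successive powers of 2 modulo 29:
2^1 ≡ 2
2^2 ≡ 4
2^3 ≡ 8
2^4 ≡ 16
2^5 ≡ 3
2^6 ≡ 6
2^7 ≡ 12
2^8 ≡ 24
2^9 ≡ 19
2^10 ≡ 9
2^11 ≡ 18
2^12 ≡ 7
2^13 ≡ 14
2^14 ≡ 28
2^15 ≡ 27
2^16 ≡ 25
2^17 ≡ 21
2^18 ≡ 13
2^19 ≡ 26
2^20 ≡ 23
2^21 ≡ 17
Found: a = 21.

21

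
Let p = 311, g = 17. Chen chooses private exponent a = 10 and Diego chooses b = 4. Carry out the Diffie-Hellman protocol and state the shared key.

Chen sends A = g^a mod p = 17^10 mod 311.
17^1 ≡ 17 (mod 311)
17^2 = (17^1)^2 ≡ 17^2 = 289 ≡ 289 (mod 311)
17^4 = (17^2)^2 ≡ 289^2 = 83521 ≡ 173 (mod 311)
17^8 = (17^4)^2 ≡ 173^2 = 29929 ≡ 73 (mod 311)
17^10 = 17^8 · 17^2 ≡ 73 · 289 ≡ 260 (mod 311).
So A = 260. Diego then computes K = A^b mod p = 260^4 mod 311.
260^1 ≡ 260 (mod 311)
260^2 = (260^1)^2 ≡ 260^2 = 67600 ≡ 113 (mod 311)
260^4 = (260^2)^2 ≡ 113^2 = 12769 ≡ 18 (mod 311)

18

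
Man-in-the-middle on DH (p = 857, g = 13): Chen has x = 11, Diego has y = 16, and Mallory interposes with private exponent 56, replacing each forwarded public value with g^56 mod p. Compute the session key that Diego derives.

Diego receives Mallory's public value M = 13^56 mod 857 instead of the honest one.
13^1 ≡ 13 (mod 857)
13^2 = (13^1)^2 ≡ 13^2 = 169 ≡ 169 (mod 857)
13^4 = (13^2)^2 ≡ 169^2 = 28561 ≡ 280 (mod 857)
13^8 = (13^4)^2 ≡ 280^2 = 78400 ≡ 413 (mod 857)
13^16 = (13^8)^2 ≡ 413^2 = 170569 ≡ 26 (mod 857)
13^32 = (13^16)^2 ≡ 26^2 = 676 ≡ 676 (mod 857)
13^56 = 13^32 · 13^16 · 13^8 ≡ 676 · 26 · 413 ≡ 98 (mod 857).
So M = 98. Diego computes K = M^16 mod 857.
98^1 ≡ 98 (mod 857)
98^2 = (98^1)^2 ≡ 98^2 = 9604 ≡ 177 (mod 857)
98^4 = (98^2)^2 ≡ 177^2 = 31329 ≡ 477 (mod 857)
98^8 = (98^4)^2 ≡ 477^2 = 227529 ≡ 424 (mod 857)
98^16 = (98^8)^2 ≡ 424^2 = 179776 ≡ 663 (mod 857)

663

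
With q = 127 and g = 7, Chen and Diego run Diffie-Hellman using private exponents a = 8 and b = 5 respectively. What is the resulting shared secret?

124

Chen sends A = g^a mod q = 7^8 mod 127.
7^1 ≡ 7 (mod 127)
7^2 = (7^1)^2 ≡ 7^2 = 49 ≡ 49 (mod 127)
7^4 = (7^2)^2 ≡ 49^2 = 2401 ≡ 115 (mod 127)
7^8 = (7^4)^2 ≡ 115^2 = 13225 ≡ 17 (mod 127)
So A = 17. Diego then computes K = A^b mod q = 17^5 mod 127.
17^1 ≡ 17 (mod 127)
17^2 = (17^1)^2 ≡ 17^2 = 289 ≡ 35 (mod 127)
17^4 = (17^2)^2 ≡ 35^2 = 1225 ≡ 82 (mod 127)
17^5 = 17^4 · 17^1 ≡ 82 · 17 ≡ 124 (mod 127).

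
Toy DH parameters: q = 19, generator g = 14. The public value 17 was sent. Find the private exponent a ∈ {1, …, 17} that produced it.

4

Try successive powers of 14 modulo 19:
14^1 ≡ 14
14^2 ≡ 6
14^3 ≡ 8
14^4 ≡ 17
Found: a = 4.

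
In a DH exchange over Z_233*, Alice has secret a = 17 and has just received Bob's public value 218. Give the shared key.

Shared key K = 218^17 mod 233.
218^1 ≡ 218 (mod 233)
218^2 = (218^1)^2 ≡ 218^2 = 47524 ≡ 225 (mod 233)
218^4 = (218^2)^2 ≡ 225^2 = 50625 ≡ 64 (mod 233)
218^8 = (218^4)^2 ≡ 64^2 = 4096 ≡ 135 (mod 233)
218^16 = (218^8)^2 ≡ 135^2 = 18225 ≡ 51 (mod 233)
218^17 = 218^16 · 218^1 ≡ 51 · 218 ≡ 167 (mod 233).

167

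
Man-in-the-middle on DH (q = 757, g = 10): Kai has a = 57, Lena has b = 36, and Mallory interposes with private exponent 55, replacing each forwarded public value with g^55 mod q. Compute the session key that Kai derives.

243

Kai receives Mallory's public value M = 10^55 mod 757 instead of the honest one.
10^1 ≡ 10 (mod 757)
10^2 = (10^1)^2 ≡ 10^2 = 100 ≡ 100 (mod 757)
10^4 = (10^2)^2 ≡ 100^2 = 10000 ≡ 159 (mod 757)
10^8 = (10^4)^2 ≡ 159^2 = 25281 ≡ 300 (mod 757)
10^16 = (10^8)^2 ≡ 300^2 = 90000 ≡ 674 (mod 757)
10^32 = (10^16)^2 ≡ 674^2 = 454276 ≡ 76 (mod 757)
10^55 = 10^32 · 10^16 · 10^4 · 10^2 · 10^1 ≡ 76 · 674 · 159 · 100 · 10 ≡ 10 (mod 757).
So M = 10. Kai computes K = M^57 mod 757.
10^1 ≡ 10 (mod 757)
10^2 = (10^1)^2 ≡ 10^2 = 100 ≡ 100 (mod 757)
10^4 = (10^2)^2 ≡ 100^2 = 10000 ≡ 159 (mod 757)
10^8 = (10^4)^2 ≡ 159^2 = 25281 ≡ 300 (mod 757)
10^16 = (10^8)^2 ≡ 300^2 = 90000 ≡ 674 (mod 757)
10^32 = (10^16)^2 ≡ 674^2 = 454276 ≡ 76 (mod 757)
10^57 = 10^32 · 10^16 · 10^8 · 10^1 ≡ 76 · 674 · 300 · 10 ≡ 243 (mod 757).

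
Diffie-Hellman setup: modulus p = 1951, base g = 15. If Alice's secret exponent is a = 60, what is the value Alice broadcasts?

Public value = 15^60 (mod 1951).
15^1 ≡ 15 (mod 1951)
15^2 = (15^1)^2 ≡ 15^2 = 225 ≡ 225 (mod 1951)
15^4 = (15^2)^2 ≡ 225^2 = 50625 ≡ 1850 (mod 1951)
15^8 = (15^4)^2 ≡ 1850^2 = 3422500 ≡ 446 (mod 1951)
15^16 = (15^8)^2 ≡ 446^2 = 198916 ≡ 1865 (mod 1951)
15^32 = (15^16)^2 ≡ 1865^2 = 3478225 ≡ 1543 (mod 1951)
15^60 = 15^32 · 15^16 · 15^8 · 15^4 ≡ 1543 · 1865 · 446 · 1850 ≡ 1288 (mod 1951).

1288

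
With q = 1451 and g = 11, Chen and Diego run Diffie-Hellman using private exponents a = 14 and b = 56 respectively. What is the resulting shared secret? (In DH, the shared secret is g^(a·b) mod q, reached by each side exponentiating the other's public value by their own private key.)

Diego sends B = g^b mod q = 11^56 mod 1451.
11^1 ≡ 11 (mod 1451)
11^2 = (11^1)^2 ≡ 11^2 = 121 ≡ 121 (mod 1451)
11^4 = (11^2)^2 ≡ 121^2 = 14641 ≡ 131 (mod 1451)
11^8 = (11^4)^2 ≡ 131^2 = 17161 ≡ 1200 (mod 1451)
11^16 = (11^8)^2 ≡ 1200^2 = 1440000 ≡ 608 (mod 1451)
11^32 = (11^16)^2 ≡ 608^2 = 369664 ≡ 1110 (mod 1451)
11^56 = 11^32 · 11^16 · 11^8 ≡ 1110 · 608 · 1200 ≡ 664 (mod 1451).
So B = 664. Chen then computes K = B^a mod q = 664^14 mod 1451.
664^1 ≡ 664 (mod 1451)
664^2 = (664^1)^2 ≡ 664^2 = 440896 ≡ 1243 (mod 1451)
664^4 = (664^2)^2 ≡ 1243^2 = 1545049 ≡ 1185 (mod 1451)
664^8 = (664^4)^2 ≡ 1185^2 = 1404225 ≡ 1108 (mod 1451)
664^14 = 664^8 · 664^4 · 664^2 ≡ 1108 · 1185 · 1243 ≡ 125 (mod 1451).

125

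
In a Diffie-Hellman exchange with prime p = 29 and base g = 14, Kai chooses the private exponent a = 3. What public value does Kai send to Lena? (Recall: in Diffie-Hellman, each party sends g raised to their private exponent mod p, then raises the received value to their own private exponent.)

Public value = 14^3 mod 29.
14^1 ≡ 14 (mod 29)
14^2 = (14^1)^2 ≡ 14^2 = 196 ≡ 22 (mod 29)
14^3 = 14^2 · 14^1 ≡ 22 · 14 ≡ 18 (mod 29).

18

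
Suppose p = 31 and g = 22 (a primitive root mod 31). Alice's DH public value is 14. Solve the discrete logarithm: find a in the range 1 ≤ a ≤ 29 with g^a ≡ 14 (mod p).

Try successive powers of 22 modulo 31:
22^1 ≡ 22
22^2 ≡ 19
22^3 ≡ 15
22^4 ≡ 20
22^5 ≡ 6
22^6 ≡ 8
22^7 ≡ 21
22^8 ≡ 28
22^9 ≡ 27
22^10 ≡ 5
22^11 ≡ 17
22^12 ≡ 2
22^13 ≡ 13
22^14 ≡ 7
22^15 ≡ 30
22^16 ≡ 9
22^17 ≡ 12
22^18 ≡ 16
22^19 ≡ 11
22^20 ≡ 25
22^21 ≡ 23
22^22 ≡ 10
22^23 ≡ 3
22^24 ≡ 4
22^25 ≡ 26
22^26 ≡ 14
Found: a = 26.

26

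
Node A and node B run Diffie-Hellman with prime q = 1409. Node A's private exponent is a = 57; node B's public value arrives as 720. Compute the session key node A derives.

Shared key K = 720^57 mod 1409.
720^1 ≡ 720 (mod 1409)
720^2 = (720^1)^2 ≡ 720^2 = 518400 ≡ 1297 (mod 1409)
720^4 = (720^2)^2 ≡ 1297^2 = 1682209 ≡ 1272 (mod 1409)
720^8 = (720^4)^2 ≡ 1272^2 = 1617984 ≡ 452 (mod 1409)
720^16 = (720^8)^2 ≡ 452^2 = 204304 ≡ 1408 (mod 1409)
720^32 = (720^16)^2 ≡ 1408^2 = 1982464 ≡ 1 (mod 1409)
720^57 = 720^32 · 720^16 · 720^8 · 720^1 ≡ 1 · 1408 · 452 · 720 ≡ 39 (mod 1409).

39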